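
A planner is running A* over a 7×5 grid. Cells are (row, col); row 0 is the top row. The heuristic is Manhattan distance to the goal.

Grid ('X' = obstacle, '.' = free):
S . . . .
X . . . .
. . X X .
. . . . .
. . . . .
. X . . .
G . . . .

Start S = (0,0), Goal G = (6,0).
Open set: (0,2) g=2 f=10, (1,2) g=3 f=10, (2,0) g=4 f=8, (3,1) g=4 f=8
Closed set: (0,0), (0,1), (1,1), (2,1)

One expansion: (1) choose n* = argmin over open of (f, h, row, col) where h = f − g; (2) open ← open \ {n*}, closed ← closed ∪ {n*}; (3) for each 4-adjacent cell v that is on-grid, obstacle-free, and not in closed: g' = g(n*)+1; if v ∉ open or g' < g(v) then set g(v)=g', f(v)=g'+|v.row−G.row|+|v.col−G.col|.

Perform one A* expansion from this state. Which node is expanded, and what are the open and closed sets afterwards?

expanded=(2,0); open=[(0,2) g=2 f=10, (1,2) g=3 f=10, (3,0) g=5 f=8, (3,1) g=4 f=8]; closed=[(0,0), (0,1), (1,1), (2,0), (2,1)]

step 1: expand (2,0) (f=8, h=4) → closed; open now [(0,2) g=2 f=10, (1,2) g=3 f=10, (3,0) g=5 f=8, (3,1) g=4 f=8]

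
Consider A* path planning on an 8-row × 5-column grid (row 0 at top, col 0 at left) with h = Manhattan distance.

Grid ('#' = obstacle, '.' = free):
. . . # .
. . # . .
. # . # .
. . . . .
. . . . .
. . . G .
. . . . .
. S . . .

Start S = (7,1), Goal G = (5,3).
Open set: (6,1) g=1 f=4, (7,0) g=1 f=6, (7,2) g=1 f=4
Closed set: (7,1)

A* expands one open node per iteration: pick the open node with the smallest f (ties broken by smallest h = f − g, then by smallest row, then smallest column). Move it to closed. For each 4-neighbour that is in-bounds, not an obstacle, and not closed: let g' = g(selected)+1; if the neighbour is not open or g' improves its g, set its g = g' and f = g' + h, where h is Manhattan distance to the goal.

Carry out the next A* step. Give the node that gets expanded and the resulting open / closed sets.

expanded=(6,1); open=[(5,1) g=2 f=4, (6,0) g=2 f=6, (6,2) g=2 f=4, (7,0) g=1 f=6, (7,2) g=1 f=4]; closed=[(6,1), (7,1)]

step 1: expand (6,1) (f=4, h=3) → closed; open now [(5,1) g=2 f=4, (6,0) g=2 f=6, (6,2) g=2 f=4, (7,0) g=1 f=6, (7,2) g=1 f=4]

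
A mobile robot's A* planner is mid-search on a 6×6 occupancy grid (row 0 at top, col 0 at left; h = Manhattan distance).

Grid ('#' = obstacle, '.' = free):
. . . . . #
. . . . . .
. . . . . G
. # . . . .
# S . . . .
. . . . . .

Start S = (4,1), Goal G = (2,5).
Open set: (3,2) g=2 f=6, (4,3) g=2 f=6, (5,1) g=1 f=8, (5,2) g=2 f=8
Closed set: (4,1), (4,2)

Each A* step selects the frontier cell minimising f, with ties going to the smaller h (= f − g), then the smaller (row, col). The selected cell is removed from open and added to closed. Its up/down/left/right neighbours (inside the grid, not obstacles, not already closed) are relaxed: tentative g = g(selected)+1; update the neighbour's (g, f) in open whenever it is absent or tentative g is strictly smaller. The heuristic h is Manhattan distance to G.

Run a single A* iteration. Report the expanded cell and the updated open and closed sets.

expanded=(3,2); open=[(2,2) g=3 f=6, (3,3) g=3 f=6, (4,3) g=2 f=6, (5,1) g=1 f=8, (5,2) g=2 f=8]; closed=[(3,2), (4,1), (4,2)]

step 1: expand (3,2) (f=6, h=4) → closed; open now [(2,2) g=3 f=6, (3,3) g=3 f=6, (4,3) g=2 f=6, (5,1) g=1 f=8, (5,2) g=2 f=8]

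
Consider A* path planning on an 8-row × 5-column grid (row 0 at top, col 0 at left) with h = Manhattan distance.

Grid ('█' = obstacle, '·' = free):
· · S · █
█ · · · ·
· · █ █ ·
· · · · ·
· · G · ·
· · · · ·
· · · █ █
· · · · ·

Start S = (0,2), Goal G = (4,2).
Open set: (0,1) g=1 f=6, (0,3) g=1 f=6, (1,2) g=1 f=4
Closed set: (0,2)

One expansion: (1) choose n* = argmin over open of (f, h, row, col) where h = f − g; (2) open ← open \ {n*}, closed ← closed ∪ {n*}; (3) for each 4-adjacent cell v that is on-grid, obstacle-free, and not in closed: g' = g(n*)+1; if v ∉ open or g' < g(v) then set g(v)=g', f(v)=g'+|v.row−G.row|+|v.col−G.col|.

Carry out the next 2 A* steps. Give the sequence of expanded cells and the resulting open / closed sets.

step 1: expand (1,2) (f=4, h=3) → closed; open now [(0,1) g=1 f=6, (0,3) g=1 f=6, (1,1) g=2 f=6, (1,3) g=2 f=6]
step 2: expand (1,1) (f=6, h=4) → closed; open now [(0,1) g=1 f=6, (0,3) g=1 f=6, (1,3) g=2 f=6, (2,1) g=3 f=6]

order=[(1,2) → (1,1)]; open=[(0,1) g=1 f=6, (0,3) g=1 f=6, (1,3) g=2 f=6, (2,1) g=3 f=6]; closed=[(0,2), (1,1), (1,2)]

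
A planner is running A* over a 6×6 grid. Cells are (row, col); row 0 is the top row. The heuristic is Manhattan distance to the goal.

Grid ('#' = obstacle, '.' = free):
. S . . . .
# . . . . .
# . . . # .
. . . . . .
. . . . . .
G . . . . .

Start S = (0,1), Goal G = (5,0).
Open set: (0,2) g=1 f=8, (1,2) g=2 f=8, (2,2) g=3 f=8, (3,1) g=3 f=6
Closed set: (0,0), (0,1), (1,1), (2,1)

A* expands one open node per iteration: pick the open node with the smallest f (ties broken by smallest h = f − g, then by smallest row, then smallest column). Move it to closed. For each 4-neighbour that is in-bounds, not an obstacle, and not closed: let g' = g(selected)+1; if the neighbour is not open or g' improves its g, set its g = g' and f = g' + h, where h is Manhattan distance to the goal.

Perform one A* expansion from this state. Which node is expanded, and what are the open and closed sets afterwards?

step 1: expand (3,1) (f=6, h=3) → closed; open now [(0,2) g=1 f=8, (1,2) g=2 f=8, (2,2) g=3 f=8, (3,0) g=4 f=6, (3,2) g=4 f=8, (4,1) g=4 f=6]

expanded=(3,1); open=[(0,2) g=1 f=8, (1,2) g=2 f=8, (2,2) g=3 f=8, (3,0) g=4 f=6, (3,2) g=4 f=8, (4,1) g=4 f=6]; closed=[(0,0), (0,1), (1,1), (2,1), (3,1)]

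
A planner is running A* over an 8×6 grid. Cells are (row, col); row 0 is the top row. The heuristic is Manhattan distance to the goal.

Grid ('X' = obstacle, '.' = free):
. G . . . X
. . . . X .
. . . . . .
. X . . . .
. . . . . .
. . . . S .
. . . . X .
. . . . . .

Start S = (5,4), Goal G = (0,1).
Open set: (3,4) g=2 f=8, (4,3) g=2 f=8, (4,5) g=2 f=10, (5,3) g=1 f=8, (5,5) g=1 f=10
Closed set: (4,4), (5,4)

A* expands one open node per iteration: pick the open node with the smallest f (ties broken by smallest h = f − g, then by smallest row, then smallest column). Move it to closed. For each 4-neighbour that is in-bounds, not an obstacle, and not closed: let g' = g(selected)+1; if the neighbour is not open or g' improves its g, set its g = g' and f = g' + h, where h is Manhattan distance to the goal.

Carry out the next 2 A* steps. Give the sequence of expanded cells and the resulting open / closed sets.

order=[(3,4) → (2,4)]; open=[(2,3) g=4 f=8, (2,5) g=4 f=10, (3,3) g=3 f=8, (3,5) g=3 f=10, (4,3) g=2 f=8, (4,5) g=2 f=10, (5,3) g=1 f=8, (5,5) g=1 f=10]; closed=[(2,4), (3,4), (4,4), (5,4)]

step 1: expand (3,4) (f=8, h=6) → closed; open now [(2,4) g=3 f=8, (3,3) g=3 f=8, (3,5) g=3 f=10, (4,3) g=2 f=8, (4,5) g=2 f=10, (5,3) g=1 f=8, (5,5) g=1 f=10]
step 2: expand (2,4) (f=8, h=5) → closed; open now [(2,3) g=4 f=8, (2,5) g=4 f=10, (3,3) g=3 f=8, (3,5) g=3 f=10, (4,3) g=2 f=8, (4,5) g=2 f=10, (5,3) g=1 f=8, (5,5) g=1 f=10]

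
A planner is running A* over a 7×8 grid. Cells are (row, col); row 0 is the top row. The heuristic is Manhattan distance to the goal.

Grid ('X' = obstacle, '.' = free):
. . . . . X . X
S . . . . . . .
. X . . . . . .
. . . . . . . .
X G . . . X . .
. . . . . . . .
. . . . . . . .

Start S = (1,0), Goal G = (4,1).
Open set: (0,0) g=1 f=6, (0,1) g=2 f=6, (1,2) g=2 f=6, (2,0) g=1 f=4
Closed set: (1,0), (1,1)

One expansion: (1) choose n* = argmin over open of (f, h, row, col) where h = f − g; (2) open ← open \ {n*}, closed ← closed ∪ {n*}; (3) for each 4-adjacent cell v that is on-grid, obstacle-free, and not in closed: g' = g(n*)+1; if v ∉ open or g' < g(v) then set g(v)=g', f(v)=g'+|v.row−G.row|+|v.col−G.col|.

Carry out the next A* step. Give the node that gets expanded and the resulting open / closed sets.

expanded=(2,0); open=[(0,0) g=1 f=6, (0,1) g=2 f=6, (1,2) g=2 f=6, (3,0) g=2 f=4]; closed=[(1,0), (1,1), (2,0)]

step 1: expand (2,0) (f=4, h=3) → closed; open now [(0,0) g=1 f=6, (0,1) g=2 f=6, (1,2) g=2 f=6, (3,0) g=2 f=4]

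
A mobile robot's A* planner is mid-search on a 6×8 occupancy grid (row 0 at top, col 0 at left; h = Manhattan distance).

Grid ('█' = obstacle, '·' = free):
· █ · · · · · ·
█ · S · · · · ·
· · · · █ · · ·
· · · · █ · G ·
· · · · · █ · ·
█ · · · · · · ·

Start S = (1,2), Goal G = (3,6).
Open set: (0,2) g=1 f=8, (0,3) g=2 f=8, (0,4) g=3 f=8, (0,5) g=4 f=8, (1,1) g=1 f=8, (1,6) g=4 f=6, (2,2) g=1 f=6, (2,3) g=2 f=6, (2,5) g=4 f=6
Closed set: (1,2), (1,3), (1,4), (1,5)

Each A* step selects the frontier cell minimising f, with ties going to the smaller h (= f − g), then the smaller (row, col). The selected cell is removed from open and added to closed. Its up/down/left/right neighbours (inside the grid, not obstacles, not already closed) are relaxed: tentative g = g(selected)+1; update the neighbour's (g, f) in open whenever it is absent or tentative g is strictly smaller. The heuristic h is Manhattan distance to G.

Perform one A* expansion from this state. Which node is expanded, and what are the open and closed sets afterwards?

step 1: expand (1,6) (f=6, h=2) → closed; open now [(0,2) g=1 f=8, (0,3) g=2 f=8, (0,4) g=3 f=8, (0,5) g=4 f=8, (0,6) g=5 f=8, (1,1) g=1 f=8, (1,7) g=5 f=8, (2,2) g=1 f=6, (2,3) g=2 f=6, (2,5) g=4 f=6, (2,6) g=5 f=6]

expanded=(1,6); open=[(0,2) g=1 f=8, (0,3) g=2 f=8, (0,4) g=3 f=8, (0,5) g=4 f=8, (0,6) g=5 f=8, (1,1) g=1 f=8, (1,7) g=5 f=8, (2,2) g=1 f=6, (2,3) g=2 f=6, (2,5) g=4 f=6, (2,6) g=5 f=6]; closed=[(1,2), (1,3), (1,4), (1,5), (1,6)]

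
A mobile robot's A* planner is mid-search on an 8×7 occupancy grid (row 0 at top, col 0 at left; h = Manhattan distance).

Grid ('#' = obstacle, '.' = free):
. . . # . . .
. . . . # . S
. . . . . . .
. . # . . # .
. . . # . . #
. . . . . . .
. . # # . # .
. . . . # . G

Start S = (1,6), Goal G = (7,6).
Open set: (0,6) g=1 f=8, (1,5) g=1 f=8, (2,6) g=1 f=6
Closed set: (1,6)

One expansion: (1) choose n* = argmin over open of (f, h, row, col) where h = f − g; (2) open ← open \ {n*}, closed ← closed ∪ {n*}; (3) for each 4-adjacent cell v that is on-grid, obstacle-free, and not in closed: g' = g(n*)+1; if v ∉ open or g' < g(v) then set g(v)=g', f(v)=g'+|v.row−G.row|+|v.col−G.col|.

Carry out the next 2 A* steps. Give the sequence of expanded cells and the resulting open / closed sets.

order=[(2,6) → (3,6)]; open=[(0,6) g=1 f=8, (1,5) g=1 f=8, (2,5) g=2 f=8]; closed=[(1,6), (2,6), (3,6)]

step 1: expand (2,6) (f=6, h=5) → closed; open now [(0,6) g=1 f=8, (1,5) g=1 f=8, (2,5) g=2 f=8, (3,6) g=2 f=6]
step 2: expand (3,6) (f=6, h=4) → closed; open now [(0,6) g=1 f=8, (1,5) g=1 f=8, (2,5) g=2 f=8]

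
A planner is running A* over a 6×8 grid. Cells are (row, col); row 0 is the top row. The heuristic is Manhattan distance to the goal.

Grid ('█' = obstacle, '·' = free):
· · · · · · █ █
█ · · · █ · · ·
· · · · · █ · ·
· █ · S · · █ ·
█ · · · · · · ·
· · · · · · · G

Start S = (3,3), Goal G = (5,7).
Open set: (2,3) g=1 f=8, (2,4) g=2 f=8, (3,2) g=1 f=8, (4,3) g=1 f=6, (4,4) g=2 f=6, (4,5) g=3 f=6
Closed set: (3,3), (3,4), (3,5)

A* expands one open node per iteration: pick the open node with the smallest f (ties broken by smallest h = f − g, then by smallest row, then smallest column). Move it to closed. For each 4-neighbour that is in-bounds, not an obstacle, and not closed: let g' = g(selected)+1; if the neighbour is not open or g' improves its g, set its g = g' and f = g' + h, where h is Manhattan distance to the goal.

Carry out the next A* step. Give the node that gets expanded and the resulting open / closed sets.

expanded=(4,5); open=[(2,3) g=1 f=8, (2,4) g=2 f=8, (3,2) g=1 f=8, (4,3) g=1 f=6, (4,4) g=2 f=6, (4,6) g=4 f=6, (5,5) g=4 f=6]; closed=[(3,3), (3,4), (3,5), (4,5)]

step 1: expand (4,5) (f=6, h=3) → closed; open now [(2,3) g=1 f=8, (2,4) g=2 f=8, (3,2) g=1 f=8, (4,3) g=1 f=6, (4,4) g=2 f=6, (4,6) g=4 f=6, (5,5) g=4 f=6]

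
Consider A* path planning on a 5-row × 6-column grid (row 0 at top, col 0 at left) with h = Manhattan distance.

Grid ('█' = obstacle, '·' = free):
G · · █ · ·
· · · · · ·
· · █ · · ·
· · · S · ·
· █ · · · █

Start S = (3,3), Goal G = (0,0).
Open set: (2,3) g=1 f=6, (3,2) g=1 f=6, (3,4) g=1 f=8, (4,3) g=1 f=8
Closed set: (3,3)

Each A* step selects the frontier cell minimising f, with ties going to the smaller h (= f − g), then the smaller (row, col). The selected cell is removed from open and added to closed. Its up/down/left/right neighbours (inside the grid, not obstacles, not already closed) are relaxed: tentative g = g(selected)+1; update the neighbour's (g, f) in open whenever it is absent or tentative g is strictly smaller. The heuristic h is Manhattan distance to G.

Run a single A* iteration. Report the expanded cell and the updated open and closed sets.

expanded=(2,3); open=[(1,3) g=2 f=6, (2,4) g=2 f=8, (3,2) g=1 f=6, (3,4) g=1 f=8, (4,3) g=1 f=8]; closed=[(2,3), (3,3)]

step 1: expand (2,3) (f=6, h=5) → closed; open now [(1,3) g=2 f=6, (2,4) g=2 f=8, (3,2) g=1 f=6, (3,4) g=1 f=8, (4,3) g=1 f=8]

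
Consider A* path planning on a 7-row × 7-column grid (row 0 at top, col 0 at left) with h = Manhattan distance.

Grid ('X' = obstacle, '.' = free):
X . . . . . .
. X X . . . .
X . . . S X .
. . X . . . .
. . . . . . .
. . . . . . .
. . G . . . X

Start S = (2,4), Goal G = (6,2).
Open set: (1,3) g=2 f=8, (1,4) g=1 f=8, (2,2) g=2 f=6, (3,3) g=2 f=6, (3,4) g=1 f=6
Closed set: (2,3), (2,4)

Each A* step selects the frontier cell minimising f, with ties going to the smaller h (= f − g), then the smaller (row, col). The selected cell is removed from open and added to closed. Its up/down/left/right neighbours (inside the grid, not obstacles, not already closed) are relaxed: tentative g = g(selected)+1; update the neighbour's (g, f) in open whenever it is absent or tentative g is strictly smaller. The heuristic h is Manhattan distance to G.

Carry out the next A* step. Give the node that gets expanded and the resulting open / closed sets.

expanded=(2,2); open=[(1,3) g=2 f=8, (1,4) g=1 f=8, (2,1) g=3 f=8, (3,3) g=2 f=6, (3,4) g=1 f=6]; closed=[(2,2), (2,3), (2,4)]

step 1: expand (2,2) (f=6, h=4) → closed; open now [(1,3) g=2 f=8, (1,4) g=1 f=8, (2,1) g=3 f=8, (3,3) g=2 f=6, (3,4) g=1 f=6]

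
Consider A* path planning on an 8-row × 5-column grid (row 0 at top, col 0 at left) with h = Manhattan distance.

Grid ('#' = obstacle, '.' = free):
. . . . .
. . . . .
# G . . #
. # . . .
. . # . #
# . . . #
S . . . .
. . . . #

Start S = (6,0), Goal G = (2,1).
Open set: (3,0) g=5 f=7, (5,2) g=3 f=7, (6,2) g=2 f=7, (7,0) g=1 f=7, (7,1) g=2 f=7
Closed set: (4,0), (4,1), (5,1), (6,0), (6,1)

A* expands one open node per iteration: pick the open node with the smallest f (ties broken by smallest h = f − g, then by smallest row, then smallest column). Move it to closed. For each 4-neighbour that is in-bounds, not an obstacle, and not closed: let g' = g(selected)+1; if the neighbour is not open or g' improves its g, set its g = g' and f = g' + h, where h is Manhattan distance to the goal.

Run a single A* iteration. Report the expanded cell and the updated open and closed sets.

step 1: expand (3,0) (f=7, h=2) → closed; open now [(5,2) g=3 f=7, (6,2) g=2 f=7, (7,0) g=1 f=7, (7,1) g=2 f=7]

expanded=(3,0); open=[(5,2) g=3 f=7, (6,2) g=2 f=7, (7,0) g=1 f=7, (7,1) g=2 f=7]; closed=[(3,0), (4,0), (4,1), (5,1), (6,0), (6,1)]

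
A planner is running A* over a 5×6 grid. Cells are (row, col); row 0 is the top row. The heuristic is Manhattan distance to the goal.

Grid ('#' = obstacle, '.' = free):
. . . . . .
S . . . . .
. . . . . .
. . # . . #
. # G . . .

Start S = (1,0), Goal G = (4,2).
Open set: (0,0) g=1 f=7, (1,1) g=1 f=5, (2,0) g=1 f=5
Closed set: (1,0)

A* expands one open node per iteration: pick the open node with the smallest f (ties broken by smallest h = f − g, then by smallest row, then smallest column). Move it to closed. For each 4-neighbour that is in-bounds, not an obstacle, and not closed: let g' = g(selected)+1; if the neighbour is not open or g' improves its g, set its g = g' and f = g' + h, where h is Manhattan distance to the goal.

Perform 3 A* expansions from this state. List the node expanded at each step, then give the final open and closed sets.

order=[(1,1) → (1,2) → (2,2)]; open=[(0,0) g=1 f=7, (0,1) g=2 f=7, (0,2) g=3 f=7, (1,3) g=3 f=7, (2,0) g=1 f=5, (2,1) g=2 f=5, (2,3) g=4 f=7]; closed=[(1,0), (1,1), (1,2), (2,2)]

step 1: expand (1,1) (f=5, h=4) → closed; open now [(0,0) g=1 f=7, (0,1) g=2 f=7, (1,2) g=2 f=5, (2,0) g=1 f=5, (2,1) g=2 f=5]
step 2: expand (1,2) (f=5, h=3) → closed; open now [(0,0) g=1 f=7, (0,1) g=2 f=7, (0,2) g=3 f=7, (1,3) g=3 f=7, (2,0) g=1 f=5, (2,1) g=2 f=5, (2,2) g=3 f=5]
step 3: expand (2,2) (f=5, h=2) → closed; open now [(0,0) g=1 f=7, (0,1) g=2 f=7, (0,2) g=3 f=7, (1,3) g=3 f=7, (2,0) g=1 f=5, (2,1) g=2 f=5, (2,3) g=4 f=7]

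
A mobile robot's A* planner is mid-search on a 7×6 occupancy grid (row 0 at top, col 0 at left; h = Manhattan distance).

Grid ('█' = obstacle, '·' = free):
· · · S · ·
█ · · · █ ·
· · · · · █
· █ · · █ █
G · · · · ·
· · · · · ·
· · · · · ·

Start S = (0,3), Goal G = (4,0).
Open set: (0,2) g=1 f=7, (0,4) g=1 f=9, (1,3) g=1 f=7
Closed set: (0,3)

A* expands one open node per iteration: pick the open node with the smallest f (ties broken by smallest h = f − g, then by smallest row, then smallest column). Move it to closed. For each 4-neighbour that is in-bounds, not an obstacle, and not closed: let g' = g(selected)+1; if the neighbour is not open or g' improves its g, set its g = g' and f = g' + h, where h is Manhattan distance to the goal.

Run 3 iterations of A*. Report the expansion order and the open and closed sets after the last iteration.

order=[(0,2) → (0,1) → (0,0)]; open=[(0,4) g=1 f=9, (1,1) g=3 f=7, (1,2) g=2 f=7, (1,3) g=1 f=7]; closed=[(0,0), (0,1), (0,2), (0,3)]

step 1: expand (0,2) (f=7, h=6) → closed; open now [(0,1) g=2 f=7, (0,4) g=1 f=9, (1,2) g=2 f=7, (1,3) g=1 f=7]
step 2: expand (0,1) (f=7, h=5) → closed; open now [(0,0) g=3 f=7, (0,4) g=1 f=9, (1,1) g=3 f=7, (1,2) g=2 f=7, (1,3) g=1 f=7]
step 3: expand (0,0) (f=7, h=4) → closed; open now [(0,4) g=1 f=9, (1,1) g=3 f=7, (1,2) g=2 f=7, (1,3) g=1 f=7]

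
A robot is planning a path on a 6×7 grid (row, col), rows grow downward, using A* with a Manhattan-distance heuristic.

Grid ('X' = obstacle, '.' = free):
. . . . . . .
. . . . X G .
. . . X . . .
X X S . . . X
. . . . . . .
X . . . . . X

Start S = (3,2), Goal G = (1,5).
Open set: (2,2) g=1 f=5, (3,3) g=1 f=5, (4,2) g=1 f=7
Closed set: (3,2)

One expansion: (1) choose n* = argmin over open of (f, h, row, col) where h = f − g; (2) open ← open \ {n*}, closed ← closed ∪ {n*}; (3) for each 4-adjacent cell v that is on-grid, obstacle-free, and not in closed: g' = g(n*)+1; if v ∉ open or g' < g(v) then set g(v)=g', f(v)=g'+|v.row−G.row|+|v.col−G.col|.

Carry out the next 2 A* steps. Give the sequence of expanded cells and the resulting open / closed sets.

order=[(2,2) → (1,2)]; open=[(0,2) g=3 f=7, (1,1) g=3 f=7, (1,3) g=3 f=5, (2,1) g=2 f=7, (3,3) g=1 f=5, (4,2) g=1 f=7]; closed=[(1,2), (2,2), (3,2)]

step 1: expand (2,2) (f=5, h=4) → closed; open now [(1,2) g=2 f=5, (2,1) g=2 f=7, (3,3) g=1 f=5, (4,2) g=1 f=7]
step 2: expand (1,2) (f=5, h=3) → closed; open now [(0,2) g=3 f=7, (1,1) g=3 f=7, (1,3) g=3 f=5, (2,1) g=2 f=7, (3,3) g=1 f=5, (4,2) g=1 f=7]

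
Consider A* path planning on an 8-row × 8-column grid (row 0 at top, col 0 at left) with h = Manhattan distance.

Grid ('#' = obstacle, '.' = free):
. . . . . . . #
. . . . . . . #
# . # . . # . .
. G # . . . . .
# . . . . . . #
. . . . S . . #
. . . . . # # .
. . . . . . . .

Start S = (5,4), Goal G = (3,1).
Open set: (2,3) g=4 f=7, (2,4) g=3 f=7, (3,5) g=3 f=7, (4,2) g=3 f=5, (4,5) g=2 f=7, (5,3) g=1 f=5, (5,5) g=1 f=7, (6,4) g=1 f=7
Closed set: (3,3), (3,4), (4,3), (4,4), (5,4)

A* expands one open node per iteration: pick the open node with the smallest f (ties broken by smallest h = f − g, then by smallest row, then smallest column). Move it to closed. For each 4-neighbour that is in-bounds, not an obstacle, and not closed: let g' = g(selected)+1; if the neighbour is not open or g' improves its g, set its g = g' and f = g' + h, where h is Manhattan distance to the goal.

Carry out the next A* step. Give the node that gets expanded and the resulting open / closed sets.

step 1: expand (4,2) (f=5, h=2) → closed; open now [(2,3) g=4 f=7, (2,4) g=3 f=7, (3,5) g=3 f=7, (4,1) g=4 f=5, (4,5) g=2 f=7, (5,2) g=4 f=7, (5,3) g=1 f=5, (5,5) g=1 f=7, (6,4) g=1 f=7]

expanded=(4,2); open=[(2,3) g=4 f=7, (2,4) g=3 f=7, (3,5) g=3 f=7, (4,1) g=4 f=5, (4,5) g=2 f=7, (5,2) g=4 f=7, (5,3) g=1 f=5, (5,5) g=1 f=7, (6,4) g=1 f=7]; closed=[(3,3), (3,4), (4,2), (4,3), (4,4), (5,4)]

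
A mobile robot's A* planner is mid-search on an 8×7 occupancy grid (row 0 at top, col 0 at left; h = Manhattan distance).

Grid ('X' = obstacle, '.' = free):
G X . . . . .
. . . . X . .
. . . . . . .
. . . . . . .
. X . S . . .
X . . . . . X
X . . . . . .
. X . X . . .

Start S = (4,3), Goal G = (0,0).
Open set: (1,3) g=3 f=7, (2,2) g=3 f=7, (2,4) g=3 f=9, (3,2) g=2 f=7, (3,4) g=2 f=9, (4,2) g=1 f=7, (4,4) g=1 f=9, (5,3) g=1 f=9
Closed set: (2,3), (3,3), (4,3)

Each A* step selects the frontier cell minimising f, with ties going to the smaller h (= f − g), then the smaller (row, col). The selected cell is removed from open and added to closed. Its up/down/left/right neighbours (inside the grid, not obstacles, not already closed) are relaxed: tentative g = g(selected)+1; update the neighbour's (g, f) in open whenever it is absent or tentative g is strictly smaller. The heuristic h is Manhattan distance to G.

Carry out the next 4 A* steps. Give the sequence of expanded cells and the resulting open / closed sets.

order=[(1,3) → (0,3) → (0,2) → (1,2)]; open=[(0,4) g=5 f=9, (1,1) g=5 f=7, (2,2) g=3 f=7, (2,4) g=3 f=9, (3,2) g=2 f=7, (3,4) g=2 f=9, (4,2) g=1 f=7, (4,4) g=1 f=9, (5,3) g=1 f=9]; closed=[(0,2), (0,3), (1,2), (1,3), (2,3), (3,3), (4,3)]

step 1: expand (1,3) (f=7, h=4) → closed; open now [(0,3) g=4 f=7, (1,2) g=4 f=7, (2,2) g=3 f=7, (2,4) g=3 f=9, (3,2) g=2 f=7, (3,4) g=2 f=9, (4,2) g=1 f=7, (4,4) g=1 f=9, (5,3) g=1 f=9]
step 2: expand (0,3) (f=7, h=3) → closed; open now [(0,2) g=5 f=7, (0,4) g=5 f=9, (1,2) g=4 f=7, (2,2) g=3 f=7, (2,4) g=3 f=9, (3,2) g=2 f=7, (3,4) g=2 f=9, (4,2) g=1 f=7, (4,4) g=1 f=9, (5,3) g=1 f=9]
step 3: expand (0,2) (f=7, h=2) → closed; open now [(0,4) g=5 f=9, (1,2) g=4 f=7, (2,2) g=3 f=7, (2,4) g=3 f=9, (3,2) g=2 f=7, (3,4) g=2 f=9, (4,2) g=1 f=7, (4,4) g=1 f=9, (5,3) g=1 f=9]
step 4: expand (1,2) (f=7, h=3) → closed; open now [(0,4) g=5 f=9, (1,1) g=5 f=7, (2,2) g=3 f=7, (2,4) g=3 f=9, (3,2) g=2 f=7, (3,4) g=2 f=9, (4,2) g=1 f=7, (4,4) g=1 f=9, (5,3) g=1 f=9]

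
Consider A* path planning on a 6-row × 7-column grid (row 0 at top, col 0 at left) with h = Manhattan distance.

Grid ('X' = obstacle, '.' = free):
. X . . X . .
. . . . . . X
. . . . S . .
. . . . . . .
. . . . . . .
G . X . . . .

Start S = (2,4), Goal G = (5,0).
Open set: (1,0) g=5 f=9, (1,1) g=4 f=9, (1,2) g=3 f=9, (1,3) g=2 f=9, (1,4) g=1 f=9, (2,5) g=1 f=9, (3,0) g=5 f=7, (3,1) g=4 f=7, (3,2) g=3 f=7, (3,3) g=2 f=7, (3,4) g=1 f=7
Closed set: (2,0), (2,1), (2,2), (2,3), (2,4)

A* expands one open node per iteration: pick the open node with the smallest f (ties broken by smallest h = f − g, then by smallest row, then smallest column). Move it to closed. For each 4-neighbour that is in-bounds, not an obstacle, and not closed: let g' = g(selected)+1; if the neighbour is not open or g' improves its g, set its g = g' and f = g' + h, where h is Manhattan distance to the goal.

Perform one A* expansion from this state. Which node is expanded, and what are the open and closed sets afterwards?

step 1: expand (3,0) (f=7, h=2) → closed; open now [(1,0) g=5 f=9, (1,1) g=4 f=9, (1,2) g=3 f=9, (1,3) g=2 f=9, (1,4) g=1 f=9, (2,5) g=1 f=9, (3,1) g=4 f=7, (3,2) g=3 f=7, (3,3) g=2 f=7, (3,4) g=1 f=7, (4,0) g=6 f=7]

expanded=(3,0); open=[(1,0) g=5 f=9, (1,1) g=4 f=9, (1,2) g=3 f=9, (1,3) g=2 f=9, (1,4) g=1 f=9, (2,5) g=1 f=9, (3,1) g=4 f=7, (3,2) g=3 f=7, (3,3) g=2 f=7, (3,4) g=1 f=7, (4,0) g=6 f=7]; closed=[(2,0), (2,1), (2,2), (2,3), (2,4), (3,0)]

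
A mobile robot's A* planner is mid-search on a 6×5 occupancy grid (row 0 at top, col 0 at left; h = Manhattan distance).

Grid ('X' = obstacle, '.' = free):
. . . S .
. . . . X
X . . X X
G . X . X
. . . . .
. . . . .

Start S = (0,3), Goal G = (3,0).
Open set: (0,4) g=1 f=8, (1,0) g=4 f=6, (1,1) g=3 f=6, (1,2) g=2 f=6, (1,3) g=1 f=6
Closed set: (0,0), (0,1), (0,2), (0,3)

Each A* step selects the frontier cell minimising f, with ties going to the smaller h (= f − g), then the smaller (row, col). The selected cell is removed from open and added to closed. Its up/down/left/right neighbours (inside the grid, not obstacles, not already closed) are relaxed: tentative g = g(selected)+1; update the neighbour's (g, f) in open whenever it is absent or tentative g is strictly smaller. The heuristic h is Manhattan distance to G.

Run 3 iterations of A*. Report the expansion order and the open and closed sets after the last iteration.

step 1: expand (1,0) (f=6, h=2) → closed; open now [(0,4) g=1 f=8, (1,1) g=3 f=6, (1,2) g=2 f=6, (1,3) g=1 f=6]
step 2: expand (1,1) (f=6, h=3) → closed; open now [(0,4) g=1 f=8, (1,2) g=2 f=6, (1,3) g=1 f=6, (2,1) g=4 f=6]
step 3: expand (2,1) (f=6, h=2) → closed; open now [(0,4) g=1 f=8, (1,2) g=2 f=6, (1,3) g=1 f=6, (2,2) g=5 f=8, (3,1) g=5 f=6]

order=[(1,0) → (1,1) → (2,1)]; open=[(0,4) g=1 f=8, (1,2) g=2 f=6, (1,3) g=1 f=6, (2,2) g=5 f=8, (3,1) g=5 f=6]; closed=[(0,0), (0,1), (0,2), (0,3), (1,0), (1,1), (2,1)]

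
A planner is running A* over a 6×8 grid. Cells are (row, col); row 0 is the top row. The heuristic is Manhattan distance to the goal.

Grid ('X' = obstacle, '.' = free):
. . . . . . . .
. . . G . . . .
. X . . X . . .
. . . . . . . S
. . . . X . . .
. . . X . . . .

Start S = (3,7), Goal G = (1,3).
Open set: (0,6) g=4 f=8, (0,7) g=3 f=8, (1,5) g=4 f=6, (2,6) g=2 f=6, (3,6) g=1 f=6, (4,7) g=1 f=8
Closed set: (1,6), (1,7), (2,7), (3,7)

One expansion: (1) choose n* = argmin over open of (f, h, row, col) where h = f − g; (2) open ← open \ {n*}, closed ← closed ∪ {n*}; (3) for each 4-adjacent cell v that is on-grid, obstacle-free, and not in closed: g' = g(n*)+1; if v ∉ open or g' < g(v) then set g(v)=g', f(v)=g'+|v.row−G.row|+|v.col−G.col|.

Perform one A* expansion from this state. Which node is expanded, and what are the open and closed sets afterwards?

expanded=(1,5); open=[(0,5) g=5 f=8, (0,6) g=4 f=8, (0,7) g=3 f=8, (1,4) g=5 f=6, (2,5) g=5 f=8, (2,6) g=2 f=6, (3,6) g=1 f=6, (4,7) g=1 f=8]; closed=[(1,5), (1,6), (1,7), (2,7), (3,7)]

step 1: expand (1,5) (f=6, h=2) → closed; open now [(0,5) g=5 f=8, (0,6) g=4 f=8, (0,7) g=3 f=8, (1,4) g=5 f=6, (2,5) g=5 f=8, (2,6) g=2 f=6, (3,6) g=1 f=6, (4,7) g=1 f=8]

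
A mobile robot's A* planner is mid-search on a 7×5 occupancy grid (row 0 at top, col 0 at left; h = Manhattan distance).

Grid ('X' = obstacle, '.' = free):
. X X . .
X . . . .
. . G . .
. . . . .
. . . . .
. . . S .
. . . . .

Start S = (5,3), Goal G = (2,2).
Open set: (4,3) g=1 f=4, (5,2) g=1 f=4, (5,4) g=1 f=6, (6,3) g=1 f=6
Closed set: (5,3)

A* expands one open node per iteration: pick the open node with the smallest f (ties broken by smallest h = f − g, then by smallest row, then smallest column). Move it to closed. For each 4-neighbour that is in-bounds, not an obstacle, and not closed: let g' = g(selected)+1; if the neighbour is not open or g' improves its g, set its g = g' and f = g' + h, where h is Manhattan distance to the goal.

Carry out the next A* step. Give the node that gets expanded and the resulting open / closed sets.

step 1: expand (4,3) (f=4, h=3) → closed; open now [(3,3) g=2 f=4, (4,2) g=2 f=4, (4,4) g=2 f=6, (5,2) g=1 f=4, (5,4) g=1 f=6, (6,3) g=1 f=6]

expanded=(4,3); open=[(3,3) g=2 f=4, (4,2) g=2 f=4, (4,4) g=2 f=6, (5,2) g=1 f=4, (5,4) g=1 f=6, (6,3) g=1 f=6]; closed=[(4,3), (5,3)]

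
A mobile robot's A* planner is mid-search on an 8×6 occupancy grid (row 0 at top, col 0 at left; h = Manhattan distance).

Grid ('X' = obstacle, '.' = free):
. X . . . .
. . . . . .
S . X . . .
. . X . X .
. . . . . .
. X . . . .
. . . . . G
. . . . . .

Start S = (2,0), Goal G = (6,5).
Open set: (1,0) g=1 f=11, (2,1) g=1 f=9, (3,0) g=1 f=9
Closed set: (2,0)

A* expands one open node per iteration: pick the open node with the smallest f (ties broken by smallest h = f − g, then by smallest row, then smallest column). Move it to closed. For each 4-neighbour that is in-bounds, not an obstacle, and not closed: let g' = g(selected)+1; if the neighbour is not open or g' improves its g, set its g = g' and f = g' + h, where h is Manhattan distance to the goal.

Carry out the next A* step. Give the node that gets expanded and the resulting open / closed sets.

step 1: expand (2,1) (f=9, h=8) → closed; open now [(1,0) g=1 f=11, (1,1) g=2 f=11, (3,0) g=1 f=9, (3,1) g=2 f=9]

expanded=(2,1); open=[(1,0) g=1 f=11, (1,1) g=2 f=11, (3,0) g=1 f=9, (3,1) g=2 f=9]; closed=[(2,0), (2,1)]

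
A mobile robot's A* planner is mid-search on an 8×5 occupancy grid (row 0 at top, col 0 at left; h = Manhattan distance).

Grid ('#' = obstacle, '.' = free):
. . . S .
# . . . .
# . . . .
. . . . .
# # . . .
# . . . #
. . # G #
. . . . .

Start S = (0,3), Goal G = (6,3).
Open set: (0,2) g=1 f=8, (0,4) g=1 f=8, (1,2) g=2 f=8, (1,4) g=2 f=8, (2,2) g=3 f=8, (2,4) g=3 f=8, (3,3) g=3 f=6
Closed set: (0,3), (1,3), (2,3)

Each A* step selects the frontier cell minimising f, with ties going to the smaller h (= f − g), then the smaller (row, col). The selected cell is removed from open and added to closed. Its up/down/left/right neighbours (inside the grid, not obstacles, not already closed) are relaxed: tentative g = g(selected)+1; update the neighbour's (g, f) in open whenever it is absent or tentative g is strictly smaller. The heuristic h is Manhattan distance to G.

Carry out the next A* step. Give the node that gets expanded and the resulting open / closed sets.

expanded=(3,3); open=[(0,2) g=1 f=8, (0,4) g=1 f=8, (1,2) g=2 f=8, (1,4) g=2 f=8, (2,2) g=3 f=8, (2,4) g=3 f=8, (3,2) g=4 f=8, (3,4) g=4 f=8, (4,3) g=4 f=6]; closed=[(0,3), (1,3), (2,3), (3,3)]

step 1: expand (3,3) (f=6, h=3) → closed; open now [(0,2) g=1 f=8, (0,4) g=1 f=8, (1,2) g=2 f=8, (1,4) g=2 f=8, (2,2) g=3 f=8, (2,4) g=3 f=8, (3,2) g=4 f=8, (3,4) g=4 f=8, (4,3) g=4 f=6]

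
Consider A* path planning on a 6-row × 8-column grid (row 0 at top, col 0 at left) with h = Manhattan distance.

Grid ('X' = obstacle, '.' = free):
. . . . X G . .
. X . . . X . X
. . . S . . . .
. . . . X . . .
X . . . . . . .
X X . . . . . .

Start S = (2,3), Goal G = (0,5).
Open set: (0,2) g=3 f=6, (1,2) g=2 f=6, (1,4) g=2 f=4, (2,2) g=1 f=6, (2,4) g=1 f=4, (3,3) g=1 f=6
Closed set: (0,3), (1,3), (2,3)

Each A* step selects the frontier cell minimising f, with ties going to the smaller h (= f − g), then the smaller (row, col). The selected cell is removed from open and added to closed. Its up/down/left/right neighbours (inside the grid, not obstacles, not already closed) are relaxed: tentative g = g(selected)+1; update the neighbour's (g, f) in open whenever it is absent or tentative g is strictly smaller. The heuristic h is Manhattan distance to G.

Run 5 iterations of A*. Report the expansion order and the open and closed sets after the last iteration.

step 1: expand (1,4) (f=4, h=2) → closed; open now [(0,2) g=3 f=6, (1,2) g=2 f=6, (2,2) g=1 f=6, (2,4) g=1 f=4, (3,3) g=1 f=6]
step 2: expand (2,4) (f=4, h=3) → closed; open now [(0,2) g=3 f=6, (1,2) g=2 f=6, (2,2) g=1 f=6, (2,5) g=2 f=4, (3,3) g=1 f=6]
step 3: expand (2,5) (f=4, h=2) → closed; open now [(0,2) g=3 f=6, (1,2) g=2 f=6, (2,2) g=1 f=6, (2,6) g=3 f=6, (3,3) g=1 f=6, (3,5) g=3 f=6]
step 4: expand (0,2) (f=6, h=3) → closed; open now [(0,1) g=4 f=8, (1,2) g=2 f=6, (2,2) g=1 f=6, (2,6) g=3 f=6, (3,3) g=1 f=6, (3,5) g=3 f=6]
step 5: expand (2,6) (f=6, h=3) → closed; open now [(0,1) g=4 f=8, (1,2) g=2 f=6, (1,6) g=4 f=6, (2,2) g=1 f=6, (2,7) g=4 f=8, (3,3) g=1 f=6, (3,5) g=3 f=6, (3,6) g=4 f=8]

order=[(1,4) → (2,4) → (2,5) → (0,2) → (2,6)]; open=[(0,1) g=4 f=8, (1,2) g=2 f=6, (1,6) g=4 f=6, (2,2) g=1 f=6, (2,7) g=4 f=8, (3,3) g=1 f=6, (3,5) g=3 f=6, (3,6) g=4 f=8]; closed=[(0,2), (0,3), (1,3), (1,4), (2,3), (2,4), (2,5), (2,6)]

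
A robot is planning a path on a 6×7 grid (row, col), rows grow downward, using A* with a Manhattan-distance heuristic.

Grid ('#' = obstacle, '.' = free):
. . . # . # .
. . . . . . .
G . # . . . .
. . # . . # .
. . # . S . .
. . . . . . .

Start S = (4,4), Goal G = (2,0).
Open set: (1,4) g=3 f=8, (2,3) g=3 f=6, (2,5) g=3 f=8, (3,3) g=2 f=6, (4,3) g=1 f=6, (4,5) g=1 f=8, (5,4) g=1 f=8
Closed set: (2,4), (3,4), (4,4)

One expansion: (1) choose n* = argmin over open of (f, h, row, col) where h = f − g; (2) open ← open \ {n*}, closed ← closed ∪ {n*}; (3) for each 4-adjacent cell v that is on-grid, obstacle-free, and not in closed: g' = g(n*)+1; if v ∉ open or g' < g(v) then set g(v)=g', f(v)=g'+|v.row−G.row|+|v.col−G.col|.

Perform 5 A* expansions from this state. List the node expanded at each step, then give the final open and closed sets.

step 1: expand (2,3) (f=6, h=3) → closed; open now [(1,3) g=4 f=8, (1,4) g=3 f=8, (2,5) g=3 f=8, (3,3) g=2 f=6, (4,3) g=1 f=6, (4,5) g=1 f=8, (5,4) g=1 f=8]
step 2: expand (3,3) (f=6, h=4) → closed; open now [(1,3) g=4 f=8, (1,4) g=3 f=8, (2,5) g=3 f=8, (4,3) g=1 f=6, (4,5) g=1 f=8, (5,4) g=1 f=8]
step 3: expand (4,3) (f=6, h=5) → closed; open now [(1,3) g=4 f=8, (1,4) g=3 f=8, (2,5) g=3 f=8, (4,5) g=1 f=8, (5,3) g=2 f=8, (5,4) g=1 f=8]
step 4: expand (1,3) (f=8, h=4) → closed; open now [(1,2) g=5 f=8, (1,4) g=3 f=8, (2,5) g=3 f=8, (4,5) g=1 f=8, (5,3) g=2 f=8, (5,4) g=1 f=8]
step 5: expand (1,2) (f=8, h=3) → closed; open now [(0,2) g=6 f=10, (1,1) g=6 f=8, (1,4) g=3 f=8, (2,5) g=3 f=8, (4,5) g=1 f=8, (5,3) g=2 f=8, (5,4) g=1 f=8]

order=[(2,3) → (3,3) → (4,3) → (1,3) → (1,2)]; open=[(0,2) g=6 f=10, (1,1) g=6 f=8, (1,4) g=3 f=8, (2,5) g=3 f=8, (4,5) g=1 f=8, (5,3) g=2 f=8, (5,4) g=1 f=8]; closed=[(1,2), (1,3), (2,3), (2,4), (3,3), (3,4), (4,3), (4,4)]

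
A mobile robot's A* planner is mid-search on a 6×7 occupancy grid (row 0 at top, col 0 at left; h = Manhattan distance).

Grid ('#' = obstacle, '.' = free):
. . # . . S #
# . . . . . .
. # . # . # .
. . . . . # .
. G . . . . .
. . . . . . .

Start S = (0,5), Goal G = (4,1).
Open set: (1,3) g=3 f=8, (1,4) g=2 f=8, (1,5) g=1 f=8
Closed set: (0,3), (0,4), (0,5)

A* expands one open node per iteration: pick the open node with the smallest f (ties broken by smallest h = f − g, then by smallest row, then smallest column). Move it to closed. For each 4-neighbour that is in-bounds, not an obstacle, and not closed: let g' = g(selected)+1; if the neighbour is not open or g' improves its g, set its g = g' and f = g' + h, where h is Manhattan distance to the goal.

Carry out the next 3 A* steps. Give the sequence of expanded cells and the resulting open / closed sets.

step 1: expand (1,3) (f=8, h=5) → closed; open now [(1,2) g=4 f=8, (1,4) g=2 f=8, (1,5) g=1 f=8]
step 2: expand (1,2) (f=8, h=4) → closed; open now [(1,1) g=5 f=8, (1,4) g=2 f=8, (1,5) g=1 f=8, (2,2) g=5 f=8]
step 3: expand (1,1) (f=8, h=3) → closed; open now [(0,1) g=6 f=10, (1,4) g=2 f=8, (1,5) g=1 f=8, (2,2) g=5 f=8]

order=[(1,3) → (1,2) → (1,1)]; open=[(0,1) g=6 f=10, (1,4) g=2 f=8, (1,5) g=1 f=8, (2,2) g=5 f=8]; closed=[(0,3), (0,4), (0,5), (1,1), (1,2), (1,3)]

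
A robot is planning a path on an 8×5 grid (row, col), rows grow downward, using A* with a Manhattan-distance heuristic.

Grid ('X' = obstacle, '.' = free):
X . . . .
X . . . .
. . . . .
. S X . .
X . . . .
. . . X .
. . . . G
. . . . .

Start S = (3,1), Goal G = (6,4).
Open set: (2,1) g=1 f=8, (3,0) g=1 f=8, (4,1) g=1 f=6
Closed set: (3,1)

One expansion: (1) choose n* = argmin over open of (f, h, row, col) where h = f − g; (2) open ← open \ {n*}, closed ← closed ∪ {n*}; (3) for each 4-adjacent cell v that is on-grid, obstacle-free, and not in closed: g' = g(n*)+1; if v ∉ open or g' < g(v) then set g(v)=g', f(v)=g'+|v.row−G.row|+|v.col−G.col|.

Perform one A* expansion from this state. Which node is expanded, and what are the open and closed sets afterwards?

step 1: expand (4,1) (f=6, h=5) → closed; open now [(2,1) g=1 f=8, (3,0) g=1 f=8, (4,2) g=2 f=6, (5,1) g=2 f=6]

expanded=(4,1); open=[(2,1) g=1 f=8, (3,0) g=1 f=8, (4,2) g=2 f=6, (5,1) g=2 f=6]; closed=[(3,1), (4,1)]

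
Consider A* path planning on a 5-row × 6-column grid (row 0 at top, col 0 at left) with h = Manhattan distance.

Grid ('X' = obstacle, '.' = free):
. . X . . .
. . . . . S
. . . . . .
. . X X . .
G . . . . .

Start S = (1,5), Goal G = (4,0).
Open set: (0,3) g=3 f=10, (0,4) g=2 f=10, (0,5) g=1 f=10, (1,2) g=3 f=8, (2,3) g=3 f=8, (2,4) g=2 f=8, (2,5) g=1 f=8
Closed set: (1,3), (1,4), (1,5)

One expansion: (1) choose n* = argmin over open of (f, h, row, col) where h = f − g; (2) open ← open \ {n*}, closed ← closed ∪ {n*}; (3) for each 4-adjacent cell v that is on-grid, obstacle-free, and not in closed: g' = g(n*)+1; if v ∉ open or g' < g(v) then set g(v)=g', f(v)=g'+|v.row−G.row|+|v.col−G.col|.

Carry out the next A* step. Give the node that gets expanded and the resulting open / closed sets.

step 1: expand (1,2) (f=8, h=5) → closed; open now [(0,3) g=3 f=10, (0,4) g=2 f=10, (0,5) g=1 f=10, (1,1) g=4 f=8, (2,2) g=4 f=8, (2,3) g=3 f=8, (2,4) g=2 f=8, (2,5) g=1 f=8]

expanded=(1,2); open=[(0,3) g=3 f=10, (0,4) g=2 f=10, (0,5) g=1 f=10, (1,1) g=4 f=8, (2,2) g=4 f=8, (2,3) g=3 f=8, (2,4) g=2 f=8, (2,5) g=1 f=8]; closed=[(1,2), (1,3), (1,4), (1,5)]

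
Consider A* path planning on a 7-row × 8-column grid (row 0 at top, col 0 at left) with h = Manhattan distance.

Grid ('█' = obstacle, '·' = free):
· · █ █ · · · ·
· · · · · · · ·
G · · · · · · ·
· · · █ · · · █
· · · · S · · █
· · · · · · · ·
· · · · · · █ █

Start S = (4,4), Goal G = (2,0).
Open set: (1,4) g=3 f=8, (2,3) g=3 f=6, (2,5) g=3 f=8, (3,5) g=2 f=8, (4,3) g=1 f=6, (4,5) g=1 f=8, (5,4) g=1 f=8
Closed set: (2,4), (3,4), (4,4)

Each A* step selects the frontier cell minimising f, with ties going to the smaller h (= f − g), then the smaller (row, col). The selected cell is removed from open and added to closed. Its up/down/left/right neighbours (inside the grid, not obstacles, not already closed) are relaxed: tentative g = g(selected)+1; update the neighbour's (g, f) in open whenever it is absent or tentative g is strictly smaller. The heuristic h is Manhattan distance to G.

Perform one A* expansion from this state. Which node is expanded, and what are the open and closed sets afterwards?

expanded=(2,3); open=[(1,3) g=4 f=8, (1,4) g=3 f=8, (2,2) g=4 f=6, (2,5) g=3 f=8, (3,5) g=2 f=8, (4,3) g=1 f=6, (4,5) g=1 f=8, (5,4) g=1 f=8]; closed=[(2,3), (2,4), (3,4), (4,4)]

step 1: expand (2,3) (f=6, h=3) → closed; open now [(1,3) g=4 f=8, (1,4) g=3 f=8, (2,2) g=4 f=6, (2,5) g=3 f=8, (3,5) g=2 f=8, (4,3) g=1 f=6, (4,5) g=1 f=8, (5,4) g=1 f=8]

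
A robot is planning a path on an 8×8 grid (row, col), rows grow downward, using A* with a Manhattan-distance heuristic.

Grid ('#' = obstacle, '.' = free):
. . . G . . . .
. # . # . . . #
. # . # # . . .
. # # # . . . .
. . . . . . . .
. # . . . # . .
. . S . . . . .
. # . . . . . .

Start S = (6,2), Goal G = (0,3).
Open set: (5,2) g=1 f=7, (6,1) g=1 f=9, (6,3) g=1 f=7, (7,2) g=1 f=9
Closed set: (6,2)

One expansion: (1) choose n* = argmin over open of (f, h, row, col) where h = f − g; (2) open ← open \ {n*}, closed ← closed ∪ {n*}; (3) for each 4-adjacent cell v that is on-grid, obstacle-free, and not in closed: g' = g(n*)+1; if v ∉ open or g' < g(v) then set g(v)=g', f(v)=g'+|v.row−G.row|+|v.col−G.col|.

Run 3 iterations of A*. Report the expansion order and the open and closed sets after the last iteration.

order=[(5,2) → (4,2) → (4,3)]; open=[(4,1) g=3 f=9, (4,4) g=4 f=9, (5,3) g=2 f=7, (6,1) g=1 f=9, (6,3) g=1 f=7, (7,2) g=1 f=9]; closed=[(4,2), (4,3), (5,2), (6,2)]

step 1: expand (5,2) (f=7, h=6) → closed; open now [(4,2) g=2 f=7, (5,3) g=2 f=7, (6,1) g=1 f=9, (6,3) g=1 f=7, (7,2) g=1 f=9]
step 2: expand (4,2) (f=7, h=5) → closed; open now [(4,1) g=3 f=9, (4,3) g=3 f=7, (5,3) g=2 f=7, (6,1) g=1 f=9, (6,3) g=1 f=7, (7,2) g=1 f=9]
step 3: expand (4,3) (f=7, h=4) → closed; open now [(4,1) g=3 f=9, (4,4) g=4 f=9, (5,3) g=2 f=7, (6,1) g=1 f=9, (6,3) g=1 f=7, (7,2) g=1 f=9]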